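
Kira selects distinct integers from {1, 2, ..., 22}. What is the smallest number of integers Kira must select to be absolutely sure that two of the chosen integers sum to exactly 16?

Group the elements by complementary pair {x, 16−x}: {1,15}, {2,14}, {3,13}, …, giving 7 two-element pairs, the single value 8 (it cannot pair with itself since the integers are distinct), and 7 integers whose partner 16−x falls outside [1,22].
Pigeonhole: treating each of those 15 groups as a pigeonhole, one can pick one integer per group — 15 integers — with no two summing to 16.
The 16th integer lands in an occupied pair, forcing a sum of 16.

16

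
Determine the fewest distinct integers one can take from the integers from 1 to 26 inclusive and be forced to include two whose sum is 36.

19

Two chosen integers sum to 36 exactly when both halves of some pair {x, 36−x} with 10 ≤ x ≤ 36−x ≤ 26 are chosen — 8 such pairs.
The remaining 10 elements (those with no distinct partner in range) can never complete a 36-sum, so the worst case takes all of them and one from each pair: 10 + 8 = 18.
By pigeonhole, the 19th integer has to be the second member of some pair, so 18 + 1 = 19.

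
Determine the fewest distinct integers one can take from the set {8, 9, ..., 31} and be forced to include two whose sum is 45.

16

Two chosen integers sum to 45 exactly when both halves of some pair {x, 45−x} with 14 ≤ x ≤ 45−x ≤ 31 are chosen — 9 such pairs.
The remaining 6 elements (those with no distinct partner in range) can never complete a 45-sum, so the worst case takes all of them and one from each pair: 6 + 9 = 15.
The 16th integer has to be the second member of some pair, so 15 + 1 = 16.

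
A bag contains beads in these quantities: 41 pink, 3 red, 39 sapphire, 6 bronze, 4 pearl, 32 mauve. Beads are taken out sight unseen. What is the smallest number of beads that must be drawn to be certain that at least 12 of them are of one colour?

47

An adversary could hand out at most 11 beads per colour (red, bronze, pearl run out sooner): 11 + 3 + 11 + 6 + 4 + 11 = 46 beads and still no colour has 12.
By the pigeonhole principle, one more bead lands in a colour already at 11, so 47 draws are enough and 46 are not.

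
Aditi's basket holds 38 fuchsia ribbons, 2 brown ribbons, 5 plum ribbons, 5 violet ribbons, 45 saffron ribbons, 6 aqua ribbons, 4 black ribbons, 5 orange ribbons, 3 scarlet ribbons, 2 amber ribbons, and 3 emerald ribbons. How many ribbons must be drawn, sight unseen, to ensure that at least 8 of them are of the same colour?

An adversary could hand out at most 7 ribbons per colour (9 colours run out sooner): 7 + 2 + 5 + 5 + 7 + 6 + 4 + 5 + 3 + 2 + 3 = 49 ribbons and still no colour has 8.
By pigeonhole, one more ribbon lands in a colour already at 7, so 50 draws are enough and 49 are not.

50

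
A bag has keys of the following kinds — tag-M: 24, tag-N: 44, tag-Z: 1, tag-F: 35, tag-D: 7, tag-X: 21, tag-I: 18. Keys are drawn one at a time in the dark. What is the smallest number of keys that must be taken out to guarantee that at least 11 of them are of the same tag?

59

An adversary could hand out at most 10 keys per tag (tag-Z, tag-D run out sooner): 10 + 10 + 1 + 10 + 7 + 10 + 10 = 58 keys and still no tag has 11.
One more key lands in a tag already at 10, so 59 draws are enough and 58 are not.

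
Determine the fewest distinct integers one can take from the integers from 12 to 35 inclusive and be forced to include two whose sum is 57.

18

Group the elements by complementary pair {x, 57−x}: {22,35}, {23,34}, {24,33}, …, giving 7 two-element pairs and 10 integers whose partner 57−x falls outside [12,35].
Treating each of those 17 groups as a pigeonhole, one can pick one integer per group — 17 integers — with no two summing to 57.
The 18th integer lands in an occupied pair, forcing a sum of 57.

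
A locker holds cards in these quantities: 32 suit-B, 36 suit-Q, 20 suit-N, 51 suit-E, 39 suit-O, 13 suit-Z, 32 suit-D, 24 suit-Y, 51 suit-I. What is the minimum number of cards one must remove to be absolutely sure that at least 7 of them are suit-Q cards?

269

In the worst case for collecting suit-Q cards, every non-suit-Q card comes out first.
There are 32 + 20 + 51 + 39 + 13 + 32 + 24 + 51 = 262 non-suit-Q cards altogether.
After those, each further card must be suit-Q, so 262 + 7 = 269 draws guarantee 7 suit-Q cards.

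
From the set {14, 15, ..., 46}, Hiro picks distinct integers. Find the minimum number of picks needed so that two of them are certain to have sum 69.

Two chosen integers sum to 69 exactly when both halves of some pair {x, 69−x} with 23 ≤ x ≤ 69−x ≤ 46 are chosen — 12 such pairs.
The remaining 9 elements (those with no distinct partner in range) can never complete a 69-sum, so the worst case takes all of them and one from each pair: 9 + 12 = 21.
By the pigeonhole principle, the 22nd integer has to be the second member of some pair, so 21 + 1 = 22.

22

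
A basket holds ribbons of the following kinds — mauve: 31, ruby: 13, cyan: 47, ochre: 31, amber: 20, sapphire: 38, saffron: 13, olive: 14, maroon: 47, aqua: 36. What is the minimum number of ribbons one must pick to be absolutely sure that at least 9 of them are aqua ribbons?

263

In the worst case for collecting aqua ribbons, every non-aqua ribbon comes out first.
There are 31 + 13 + 47 + 31 + 20 + 38 + 13 + 14 + 47 = 254 non-aqua ribbons altogether.
After those, each further ribbon must be aqua, so 254 + 9 = 263 draws guarantee 9 aqua ribbons.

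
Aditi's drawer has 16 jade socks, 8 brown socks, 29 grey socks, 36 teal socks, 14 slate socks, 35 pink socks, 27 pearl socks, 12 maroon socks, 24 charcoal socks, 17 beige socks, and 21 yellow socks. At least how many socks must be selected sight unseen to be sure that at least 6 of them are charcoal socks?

221

In the worst case for collecting charcoal socks, every non-charcoal sock comes out first.
There are 16 + 8 + 29 + 36 + 14 + 35 + 27 + 12 + 17 + 21 = 215 non-charcoal socks altogether.
After those, each further sock must be charcoal, so 215 + 6 = 221 draws guarantee 6 charcoal socks.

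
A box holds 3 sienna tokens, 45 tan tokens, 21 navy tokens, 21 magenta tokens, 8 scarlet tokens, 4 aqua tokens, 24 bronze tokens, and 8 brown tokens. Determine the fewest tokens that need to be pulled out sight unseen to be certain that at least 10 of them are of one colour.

60

Put each drawn token into a box by colour. The largest draw with every box below 10 takes min(count, 9) from each colour; colours with fewer than 9 contribute all they have.
Σ min(cᵢ, 9) = 3 + 9 + 9 + 9 + 8 + 4 + 9 + 8 = 59.
Draw number 59 + 1 = 60 must push one box to 10.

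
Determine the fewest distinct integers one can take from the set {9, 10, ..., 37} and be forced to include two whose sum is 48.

A set avoiding the sum 48 can contain at most one of each pair {x, 48−x}, plus the 3 elements whose complement lies outside the range or equal to its own complement.
The integers 9, …, 24 (16 of them) are such a set: any two sum to at least 9+10 = 19 and at most 23+24 = 47 < 48.
Pigeonhole: any 17th integer completes one of the 13 pairs, so 17 choices force a sum of 48.

17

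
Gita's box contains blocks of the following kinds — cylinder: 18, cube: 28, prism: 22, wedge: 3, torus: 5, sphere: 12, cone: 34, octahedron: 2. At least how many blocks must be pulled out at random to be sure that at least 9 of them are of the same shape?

Pigeonhole: put each drawn block into a box by shape. The largest draw with every box below 9 takes min(count, 8) from each shape; shapes with fewer than 8 contribute all they have.
Σ min(cᵢ, 8) = 8 + 8 + 8 + 3 + 5 + 8 + 8 + 2 = 50.
Draw number 50 + 1 = 51 must push one box to 9.

51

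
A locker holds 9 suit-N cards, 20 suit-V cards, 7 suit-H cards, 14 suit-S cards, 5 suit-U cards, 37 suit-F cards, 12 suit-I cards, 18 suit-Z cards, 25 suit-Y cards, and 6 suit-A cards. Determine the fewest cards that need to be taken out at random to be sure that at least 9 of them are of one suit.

By pigeonhole, the 10 suits are the holes; the cards drawn are the pigeons.
To avoid 9 of any one suit, the worst case takes at most 8 of each suit, or every card of a suit that has fewer than 8.
That gives 8 + 8 + 7 + 8 + 5 + 8 + 8 + 8 + 8 + 6 = 74 cards with no suit reaching 9.
The next card forces some suit to 9, so 74 + 1 = 75.

75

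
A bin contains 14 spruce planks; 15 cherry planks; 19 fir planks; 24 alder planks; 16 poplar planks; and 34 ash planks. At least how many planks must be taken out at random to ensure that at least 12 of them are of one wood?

67

By pigeonhole, put each drawn plank into a box by wood. The largest draw with every box below 12 takes min(count, 11) from each wood.
Σ min(cᵢ, 11) = 11 + 11 + 11 + 11 + 11 + 11 = 66.
Draw number 66 + 1 = 67 must push one box to 12.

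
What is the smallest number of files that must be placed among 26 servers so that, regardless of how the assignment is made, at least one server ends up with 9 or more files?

With 208 files one could put exactly 8 in each of the 26 servers, and no server would reach 9.
One more file must land in a server that already has 8, giving it 9.
So 26 × 8 + 1 = 209 files are required.

209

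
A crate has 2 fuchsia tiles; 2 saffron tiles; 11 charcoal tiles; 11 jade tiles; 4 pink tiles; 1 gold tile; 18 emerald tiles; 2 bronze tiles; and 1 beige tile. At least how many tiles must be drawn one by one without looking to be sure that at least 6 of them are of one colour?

28

Put each drawn tile into a box by colour. The largest draw with every box below 6 takes min(count, 5) from each colour; colours with fewer than 5 contribute all they have.
Σ min(cᵢ, 5) = 2 + 2 + 5 + 5 + 4 + 1 + 5 + 2 + 1 = 27.
Draw number 27 + 1 = 28 must push one box to 6.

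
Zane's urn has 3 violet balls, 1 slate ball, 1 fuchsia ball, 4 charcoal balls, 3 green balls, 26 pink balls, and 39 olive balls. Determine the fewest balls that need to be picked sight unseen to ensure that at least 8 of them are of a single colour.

By the pigeonhole principle, put each drawn ball into a box by colour. The largest draw with every box below 8 takes min(count, 7) from each colour; colours with fewer than 7 contribute all they have.
Σ min(cᵢ, 7) = 3 + 1 + 1 + 4 + 3 + 7 + 7 = 26.
Draw number 26 + 1 = 27 must push one box to 8.

27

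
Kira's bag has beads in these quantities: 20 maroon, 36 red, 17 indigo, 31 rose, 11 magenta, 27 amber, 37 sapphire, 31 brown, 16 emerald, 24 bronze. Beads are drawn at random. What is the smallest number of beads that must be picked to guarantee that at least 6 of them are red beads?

220

In the worst case for collecting red beads, every non-red bead comes out first.
There are 20 + 17 + 31 + 11 + 27 + 37 + 31 + 16 + 24 = 214 non-red beads altogether.
After those, each further bead must be red, so 214 + 6 = 220 draws guarantee 6 red beads.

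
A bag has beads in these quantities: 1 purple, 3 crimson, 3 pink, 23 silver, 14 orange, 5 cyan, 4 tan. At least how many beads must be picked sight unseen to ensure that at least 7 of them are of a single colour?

By pigeonhole, put each drawn bead into a box by colour. The largest draw with every box below 7 takes min(count, 6) from each colour; colours with fewer than 6 contribute all they have.
Σ min(cᵢ, 6) = 1 + 3 + 3 + 6 + 6 + 5 + 4 = 28.
Draw number 28 + 1 = 29 must push one box to 7.

29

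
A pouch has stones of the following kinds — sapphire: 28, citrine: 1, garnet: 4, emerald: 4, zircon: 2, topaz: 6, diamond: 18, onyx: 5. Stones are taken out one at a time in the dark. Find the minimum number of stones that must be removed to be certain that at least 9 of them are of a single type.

An adversary could hand out at most 8 stones per type (6 types run out sooner): 8 + 1 + 4 + 4 + 2 + 6 + 8 + 5 = 38 stones and still no type has 9.
By the pigeonhole principle, one more stone lands in a type already at 8, so 39 draws are enough and 38 are not.

39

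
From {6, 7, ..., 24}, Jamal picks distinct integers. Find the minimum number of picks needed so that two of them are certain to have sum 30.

11

A set avoiding the sum 30 can contain at most one of each pair {x, 30−x}, plus the 1 element equal to its own complement.
The integers 15, …, 24 (10 of them) are such a set: any two sum to at least 15+16 = 31 > 30.
Pigeonhole: any 11th integer completes one of the 9 pairs, so 11 choices force a sum of 30.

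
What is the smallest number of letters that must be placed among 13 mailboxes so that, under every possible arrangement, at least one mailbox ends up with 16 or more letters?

With 195 letters one could put exactly 15 in each of the 13 mailboxes, and no mailbox would reach 16.
By pigeonhole, one more letter must land in a mailbox that already has 15, giving it 16.
So 13 × 15 + 1 = 196 letters are required.

196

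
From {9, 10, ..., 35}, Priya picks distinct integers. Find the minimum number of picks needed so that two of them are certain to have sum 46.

16

A set avoiding the sum 46 can contain at most one of each pair {x, 46−x}, plus the 3 elements whose complement lies outside the range or equal to its own complement.
The integers 9, …, 23 (15 of them) are such a set: any two sum to at least 9+10 = 19 and at most 22+23 = 45 < 46.
By pigeonhole, any 16th integer completes one of the 12 pairs, so 16 choices force a sum of 46.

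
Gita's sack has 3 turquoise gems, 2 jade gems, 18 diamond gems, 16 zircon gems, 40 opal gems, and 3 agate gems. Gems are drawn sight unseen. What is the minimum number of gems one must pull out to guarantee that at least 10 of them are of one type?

Put each drawn gem into a box by type. The largest draw with every box below 10 takes min(count, 9) from each type; types with fewer than 9 contribute all they have.
Σ min(cᵢ, 9) = 3 + 2 + 9 + 9 + 9 + 3 = 35.
Draw number 35 + 1 = 36 must push one box to 10.

36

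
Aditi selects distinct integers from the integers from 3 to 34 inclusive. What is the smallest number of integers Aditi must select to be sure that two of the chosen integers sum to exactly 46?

22

Group the elements by complementary pair {x, 46−x}: {12,34}, {13,33}, {14,32}, …, giving 11 two-element pairs, the single value 23 (it cannot pair with itself since the integers are distinct), and 9 integers whose partner 46−x falls outside [3,34].
Pigeonhole: treating each of those 21 groups as a pigeonhole, one can pick one integer per group — 21 integers — with no two summing to 46.
The 22nd integer lands in an occupied pair, forcing a sum of 46.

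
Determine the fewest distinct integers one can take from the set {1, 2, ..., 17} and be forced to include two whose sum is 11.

13

A set avoiding the sum 11 can contain at most one of each pair {x, 11−x}, plus the 7 elements whose complement lies outside the range.
The integers 6, …, 17 (12 of them) are such a set: any two sum to at least 6+7 = 13 > 11.
Any 13th integer completes one of the 5 pairs, so 13 choices force a sum of 11.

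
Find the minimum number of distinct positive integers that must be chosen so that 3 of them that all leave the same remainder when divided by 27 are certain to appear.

The 27 residue classes mod 27 are the pigeonholes.
With 54 integers one could put 2 in each residue class and have no class reach 3.
The 55th integer pushes some class to 3, so 27·2 + 1 = 55.

55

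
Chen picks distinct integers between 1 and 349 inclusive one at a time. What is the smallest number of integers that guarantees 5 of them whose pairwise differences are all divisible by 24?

Integers whose pairwise differences are multiples of 24 are exactly those sharing a remainder mod 24. The 24 residue classes mod 24 are the pigeonholes.
With 96 integers one could put 4 in each residue class and have no class reach 5.
The 97th integer pushes some class to 5, so 24·4 + 1 = 97.

97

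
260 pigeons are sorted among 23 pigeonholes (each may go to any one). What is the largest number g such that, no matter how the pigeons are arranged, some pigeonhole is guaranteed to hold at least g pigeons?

12

Pigeonhole: the 23 pigeonholes are the holes and the 260 pigeons are the pigeons.
If every pigeonhole held at most 11 pigeons, the total would be at most 23 × 11 = 253, which is less than 260.
So some pigeonhole holds at least ⌈260/23⌉ = 12 pigeons.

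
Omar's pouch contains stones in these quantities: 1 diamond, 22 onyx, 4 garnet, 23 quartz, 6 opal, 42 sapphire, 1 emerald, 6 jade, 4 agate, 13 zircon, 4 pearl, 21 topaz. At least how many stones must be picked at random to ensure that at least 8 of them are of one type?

62

Put each drawn stone into a box by type. The largest draw with every box below 8 takes min(count, 7) from each type; types with fewer than 7 contribute all they have.
Σ min(cᵢ, 7) = 1 + 7 + 4 + 7 + 6 + 7 + 1 + 6 + 4 + 7 + 4 + 7 = 61.
Draw number 61 + 1 = 62 must push one box to 8.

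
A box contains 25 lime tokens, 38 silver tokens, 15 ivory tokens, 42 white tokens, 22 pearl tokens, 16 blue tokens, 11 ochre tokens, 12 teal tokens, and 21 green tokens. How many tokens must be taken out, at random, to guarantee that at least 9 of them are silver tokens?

In the worst case for collecting silver tokens, every non-silver token comes out first.
There are 25 + 15 + 42 + 22 + 16 + 11 + 12 + 21 = 164 non-silver tokens altogether.
After those, each further token must be silver, so 164 + 9 = 173 draws guarantee 9 silver tokens.

173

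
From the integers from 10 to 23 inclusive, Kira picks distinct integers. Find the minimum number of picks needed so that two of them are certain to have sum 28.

11

Group the elements by complementary pair {x, 28−x}: {10,18}, {11,17}, {12,16}, …, giving 4 two-element pairs, the single value 14 (it cannot pair with itself since the integers are distinct), and 5 integers whose partner 28−x falls outside [10,23].
Treating each of those 10 groups as a pigeonhole, one can pick one integer per group — 10 integers — with no two summing to 28.
The 11th integer lands in an occupied pair, forcing a sum of 28.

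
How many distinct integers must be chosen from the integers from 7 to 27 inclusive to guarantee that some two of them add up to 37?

13

A set avoiding the sum 37 can contain at most one of each pair {x, 37−x}, plus the 3 elements whose complement lies outside the range.
The integers 7, …, 18 (12 of them) are such a set: any two sum to at least 7+8 = 15 and at most 17+18 = 35 < 37.
Any 13th integer completes one of the 9 pairs, so 13 choices force a sum of 37.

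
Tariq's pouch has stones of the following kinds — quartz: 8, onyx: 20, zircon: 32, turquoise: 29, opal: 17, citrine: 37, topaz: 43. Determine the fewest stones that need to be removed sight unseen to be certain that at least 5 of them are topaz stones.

148

In the worst case for collecting topaz stones, every non-topaz stone comes out first.
There are 8 + 20 + 32 + 29 + 17 + 37 = 143 non-topaz stones altogether.
After those, each further stone must be topaz, so 143 + 5 = 148 draws guarantee 5 topaz stones.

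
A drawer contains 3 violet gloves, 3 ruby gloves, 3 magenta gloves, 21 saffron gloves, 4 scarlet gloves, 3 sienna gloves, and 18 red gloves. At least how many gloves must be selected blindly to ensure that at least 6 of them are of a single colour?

An adversary could hand out at most 5 gloves per colour (5 colours run out sooner): 3 + 3 + 3 + 5 + 4 + 3 + 5 = 26 gloves and still no colour has 6.
Pigeonhole: one more glove lands in a colour already at 5, so 27 draws are enough and 26 are not.

27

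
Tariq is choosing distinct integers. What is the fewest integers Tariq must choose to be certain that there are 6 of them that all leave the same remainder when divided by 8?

41

Pigeonhole: the 8 residue classes mod 8 are the pigeonholes.
With 40 integers one could put 5 in each residue class and have no class reach 6.
The 41st integer pushes some class to 6, so 8·5 + 1 = 41.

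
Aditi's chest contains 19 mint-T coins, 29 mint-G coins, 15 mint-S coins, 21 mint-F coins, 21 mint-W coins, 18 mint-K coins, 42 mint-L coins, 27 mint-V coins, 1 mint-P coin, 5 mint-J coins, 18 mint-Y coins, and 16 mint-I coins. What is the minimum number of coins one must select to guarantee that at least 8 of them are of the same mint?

77

By the pigeonhole principle, put each drawn coin into a box by mint. The largest draw with every box below 8 takes min(count, 7) from each mint; mints with fewer than 7 contribute all they have.
Σ min(cᵢ, 7) = 7 + 7 + 7 + 7 + 7 + 7 + 7 + 7 + 1 + 5 + 7 + 7 = 76.
Draw number 76 + 1 = 77 must push one box to 8.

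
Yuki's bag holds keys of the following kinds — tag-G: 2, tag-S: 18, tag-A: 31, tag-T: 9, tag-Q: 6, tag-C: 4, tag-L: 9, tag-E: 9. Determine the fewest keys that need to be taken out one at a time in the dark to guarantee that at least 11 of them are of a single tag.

60

An adversary could hand out at most 10 keys per tag (6 tags run out sooner): 2 + 10 + 10 + 9 + 6 + 4 + 9 + 9 = 59 keys and still no tag has 11.
By the pigeonhole principle, one more key lands in a tag already at 10, so 60 draws are enough and 59 are not.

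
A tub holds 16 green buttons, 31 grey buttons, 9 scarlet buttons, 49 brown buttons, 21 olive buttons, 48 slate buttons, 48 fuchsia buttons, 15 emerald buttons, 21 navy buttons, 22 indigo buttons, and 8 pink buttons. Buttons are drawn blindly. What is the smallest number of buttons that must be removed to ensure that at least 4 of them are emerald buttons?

In the worst case for collecting emerald buttons, every non-emerald button comes out first.
There are 16 + 31 + 9 + 49 + 21 + 48 + 48 + 21 + 22 + 8 = 273 non-emerald buttons altogether.
After those, each further button must be emerald, so 273 + 4 = 277 draws guarantee 4 emerald buttons.

277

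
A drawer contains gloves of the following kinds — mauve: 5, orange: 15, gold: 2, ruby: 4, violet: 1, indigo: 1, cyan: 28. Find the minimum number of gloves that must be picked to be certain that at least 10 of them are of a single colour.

An adversary could hand out at most 9 gloves per colour (5 colours run out sooner): 5 + 9 + 2 + 4 + 1 + 1 + 9 = 31 gloves and still no colour has 10.
One more glove lands in a colour already at 9, so 32 draws are enough and 31 are not.

32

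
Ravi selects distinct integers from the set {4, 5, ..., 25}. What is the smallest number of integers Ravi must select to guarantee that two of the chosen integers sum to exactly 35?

15

A set avoiding the sum 35 can contain at most one of each pair {x, 35−x}, plus the 6 elements whose complement lies outside the range.
The integers 4, …, 17 (14 of them) are such a set: any two sum to at least 4+5 = 9 and at most 16+17 = 33 < 35.
By the pigeonhole principle, any 15th integer completes one of the 8 pairs, so 15 choices force a sum of 35.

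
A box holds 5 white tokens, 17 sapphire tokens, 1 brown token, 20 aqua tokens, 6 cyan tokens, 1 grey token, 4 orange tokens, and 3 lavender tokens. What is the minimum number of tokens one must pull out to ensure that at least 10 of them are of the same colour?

39

By the pigeonhole principle, put each drawn token into a box by colour. The largest draw with every box below 10 takes min(count, 9) from each colour; colours with fewer than 9 contribute all they have.
Σ min(cᵢ, 9) = 5 + 9 + 1 + 9 + 6 + 1 + 4 + 3 = 38.
Draw number 38 + 1 = 39 must push one box to 10.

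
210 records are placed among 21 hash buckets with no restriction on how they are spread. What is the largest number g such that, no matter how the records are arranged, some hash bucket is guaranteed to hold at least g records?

10

The 21 hash buckets are the holes and the 210 records are the pigeons.
If every hash bucket held at most 9 records, the total would be at most 21 × 9 = 189, which is less than 210.
So some hash bucket holds at least ⌈210/21⌉ = 10 records.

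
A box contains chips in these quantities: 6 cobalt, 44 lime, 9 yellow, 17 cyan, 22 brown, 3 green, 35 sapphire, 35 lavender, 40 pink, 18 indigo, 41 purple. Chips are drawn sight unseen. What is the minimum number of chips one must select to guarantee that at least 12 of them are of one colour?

An adversary could hand out at most 11 chips per colour (cobalt, yellow, green run out sooner): 6 + 11 + 9 + 11 + 11 + 3 + 11 + 11 + 11 + 11 + 11 = 106 chips and still no colour has 12.
By pigeonhole, one more chip lands in a colour already at 11, so 107 draws are enough and 106 are not.

107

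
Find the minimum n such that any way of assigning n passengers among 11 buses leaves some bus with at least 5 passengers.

With 44 passengers one could put exactly 4 in each of the 11 buses, and no bus would reach 5.
One more passenger must land in a bus that already has 4, giving it 5.
So 11 × 4 + 1 = 45 passengers are required.

45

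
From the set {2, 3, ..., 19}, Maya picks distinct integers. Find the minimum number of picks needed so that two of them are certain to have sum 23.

11

Group the elements by complementary pair {x, 23−x}: {4,19}, {5,18}, {6,17}, …, giving 8 two-element pairs and 2 integers whose partner 23−x falls outside [2,19].
By the pigeonhole principle, treating each of those 10 groups as a pigeonhole, one can pick one integer per group — 10 integers — with no two summing to 23.
The 11th integer lands in an occupied pair, forcing a sum of 23.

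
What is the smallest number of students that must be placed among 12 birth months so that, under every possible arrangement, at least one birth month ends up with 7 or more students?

With 72 students one could put exactly 6 in each of the 12 birth months, and no birth month would reach 7.
Pigeonhole: one more student must land in a birth month that already has 6, giving it 7.
So 12 × 6 + 1 = 73 students are required.

73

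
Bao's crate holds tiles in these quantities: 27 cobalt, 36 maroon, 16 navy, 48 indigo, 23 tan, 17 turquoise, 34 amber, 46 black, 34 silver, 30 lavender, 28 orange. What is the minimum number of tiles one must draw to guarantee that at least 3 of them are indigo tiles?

In the worst case for collecting indigo tiles, every non-indigo tile comes out first.
There are 27 + 36 + 16 + 23 + 17 + 34 + 46 + 34 + 30 + 28 = 291 non-indigo tiles altogether.
After those, each further tile must be indigo, so 291 + 3 = 294 draws guarantee 3 indigo tiles.

294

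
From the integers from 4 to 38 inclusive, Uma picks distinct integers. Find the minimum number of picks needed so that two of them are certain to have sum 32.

24

A set avoiding the sum 32 can contain at most one of each pair {x, 32−x}, plus the 11 elements whose complement lies outside the range or equal to its own complement.
The integers 16, …, 38 (23 of them) are such a set: any two sum to at least 16+17 = 33 > 32.
Pigeonhole: any 24th integer completes one of the 12 pairs, so 24 choices force a sum of 32.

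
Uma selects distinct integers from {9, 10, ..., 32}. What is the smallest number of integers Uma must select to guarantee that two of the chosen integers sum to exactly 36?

Two chosen integers sum to 36 exactly when both halves of some pair {x, 36−x} with 9 ≤ x ≤ 36−x ≤ 27 are chosen — 9 such pairs.
The remaining 6 elements (those with no distinct partner in range) can never complete a 36-sum, so the worst case takes all of them and one from each pair: 6 + 9 = 15.
Pigeonhole: the 16th integer has to be the second member of some pair, so 15 + 1 = 16.

16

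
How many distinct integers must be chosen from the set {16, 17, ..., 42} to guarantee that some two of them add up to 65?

18

Group the elements by complementary pair {x, 65−x}: {23,42}, {24,41}, {25,40}, …, giving 10 two-element pairs and 7 integers whose partner 65−x falls outside [16,42].
By the pigeonhole principle, treating each of those 17 groups as a pigeonhole, one can pick one integer per group — 17 integers — with no two summing to 65.
The 18th integer lands in an occupied pair, forcing a sum of 65.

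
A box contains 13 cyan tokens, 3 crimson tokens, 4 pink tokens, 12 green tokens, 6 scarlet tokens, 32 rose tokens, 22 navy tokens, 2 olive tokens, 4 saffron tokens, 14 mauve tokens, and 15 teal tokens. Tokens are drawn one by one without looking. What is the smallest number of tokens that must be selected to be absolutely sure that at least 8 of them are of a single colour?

62

An adversary could hand out at most 7 tokens per colour (5 colours run out sooner): 7 + 3 + 4 + 7 + 6 + 7 + 7 + 2 + 4 + 7 + 7 = 61 tokens and still no colour has 8.
One more token lands in a colour already at 7, so 62 draws are enough and 61 are not.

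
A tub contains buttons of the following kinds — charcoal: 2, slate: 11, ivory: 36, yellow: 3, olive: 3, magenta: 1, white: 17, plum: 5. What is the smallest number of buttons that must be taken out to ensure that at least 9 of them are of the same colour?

Put each drawn button into a box by colour. The largest draw with every box below 9 takes min(count, 8) from each colour; colours with fewer than 8 contribute all they have.
Σ min(cᵢ, 8) = 2 + 8 + 8 + 3 + 3 + 1 + 8 + 5 = 38.
Draw number 38 + 1 = 39 must push one box to 9.

39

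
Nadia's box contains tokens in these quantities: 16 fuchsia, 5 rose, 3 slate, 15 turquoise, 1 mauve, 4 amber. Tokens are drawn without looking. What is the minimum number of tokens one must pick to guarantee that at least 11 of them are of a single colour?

34

The 6 colours are the holes; the tokens drawn are the pigeons.
To avoid 11 of any one colour, the worst case takes at most 10 of each colour, or every token of a colour that has fewer than 10.
That gives 10 + 5 + 3 + 10 + 1 + 4 = 33 tokens with no colour reaching 11.
The next token forces some colour to 11, so 33 + 1 = 34.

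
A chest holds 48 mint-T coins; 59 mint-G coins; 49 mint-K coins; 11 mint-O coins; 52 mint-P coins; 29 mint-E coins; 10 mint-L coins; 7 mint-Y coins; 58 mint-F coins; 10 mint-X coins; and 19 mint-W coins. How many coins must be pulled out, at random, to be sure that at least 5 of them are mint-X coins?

347

In the worst case for collecting mint-X coins, every non-mint-X coin comes out first.
There are 48 + 59 + 49 + 11 + 52 + 29 + 10 + 7 + 58 + 19 = 342 non-mint-X coins altogether.
After those, each further coin must be mint-X, so 342 + 5 = 347 draws guarantee 5 mint-X coins.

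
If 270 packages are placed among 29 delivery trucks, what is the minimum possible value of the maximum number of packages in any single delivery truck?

10

Pigeonhole: the 29 delivery trucks are the holes and the 270 packages are the pigeons.
If every delivery truck held at most 9 packages, the total would be at most 29 × 9 = 261, which is less than 270.
So some delivery truck holds at least ⌈270/29⌉ = 10 packages.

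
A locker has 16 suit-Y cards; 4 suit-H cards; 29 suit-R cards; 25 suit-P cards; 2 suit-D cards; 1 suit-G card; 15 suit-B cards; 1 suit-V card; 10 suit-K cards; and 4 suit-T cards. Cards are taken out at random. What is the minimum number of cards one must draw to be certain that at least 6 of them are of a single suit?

Put each drawn card into a box by suit. The largest draw with every box below 6 takes min(count, 5) from each suit; suits with fewer than 5 contribute all they have.
Σ min(cᵢ, 5) = 5 + 4 + 5 + 5 + 2 + 1 + 5 + 1 + 5 + 4 = 37.
Draw number 37 + 1 = 38 must push one box to 6.

38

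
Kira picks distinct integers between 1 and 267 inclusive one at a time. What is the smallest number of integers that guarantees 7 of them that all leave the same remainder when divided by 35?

The 35 residue classes mod 35 are the pigeonholes.
With 210 integers one could put 6 in each residue class and have no class reach 7.
The 211th integer pushes some class to 7, so 35·6 + 1 = 211.

211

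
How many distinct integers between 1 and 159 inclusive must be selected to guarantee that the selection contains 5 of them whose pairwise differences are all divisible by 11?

45

Integers whose pairwise differences are multiples of 11 are exactly those sharing a remainder mod 11. The 11 residue classes mod 11 are the pigeonholes.
With 44 integers one could put 4 in each residue class and have no class reach 5.
The 45th integer pushes some class to 5, so 11·4 + 1 = 45.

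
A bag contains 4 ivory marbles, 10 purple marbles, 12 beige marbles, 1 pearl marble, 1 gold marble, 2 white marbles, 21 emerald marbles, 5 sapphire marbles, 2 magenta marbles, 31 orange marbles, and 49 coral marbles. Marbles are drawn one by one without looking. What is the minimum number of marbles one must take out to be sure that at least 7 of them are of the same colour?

46

An adversary could hand out at most 6 marbles per colour (6 colours run out sooner): 4 + 6 + 6 + 1 + 1 + 2 + 6 + 5 + 2 + 6 + 6 = 45 marbles and still no colour has 7.
Pigeonhole: one more marble lands in a colour already at 6, so 46 draws are enough and 45 are not.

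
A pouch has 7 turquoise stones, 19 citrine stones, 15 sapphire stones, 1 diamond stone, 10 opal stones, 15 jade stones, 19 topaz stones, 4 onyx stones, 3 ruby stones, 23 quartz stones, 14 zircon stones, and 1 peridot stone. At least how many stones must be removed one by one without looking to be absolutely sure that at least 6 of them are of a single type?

Put each drawn stone into a box by type. The largest draw with every box below 6 takes min(count, 5) from each type; types with fewer than 5 contribute all they have.
Σ min(cᵢ, 5) = 5 + 5 + 5 + 1 + 5 + 5 + 5 + 4 + 3 + 5 + 5 + 1 = 49.
Draw number 49 + 1 = 50 must push one box to 6.

50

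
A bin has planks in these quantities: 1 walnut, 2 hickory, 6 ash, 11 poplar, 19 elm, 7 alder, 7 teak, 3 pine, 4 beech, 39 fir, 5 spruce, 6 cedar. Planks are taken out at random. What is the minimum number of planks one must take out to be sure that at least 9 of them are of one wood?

66

Put each drawn plank into a box by wood. The largest draw with every box below 9 takes min(count, 8) from each wood; woods with fewer than 8 contribute all they have.
Σ min(cᵢ, 8) = 1 + 2 + 6 + 8 + 8 + 7 + 7 + 3 + 4 + 8 + 5 + 6 = 65.
Draw number 65 + 1 = 66 must push one box to 9.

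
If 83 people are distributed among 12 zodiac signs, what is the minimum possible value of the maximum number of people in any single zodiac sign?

The 12 zodiac signs are the holes and the 83 people are the pigeons.
If every zodiac sign held at most 6 people, the total would be at most 12 × 6 = 72, which is less than 83.
So some zodiac sign holds at least ⌈83/12⌉ = 7 people.

7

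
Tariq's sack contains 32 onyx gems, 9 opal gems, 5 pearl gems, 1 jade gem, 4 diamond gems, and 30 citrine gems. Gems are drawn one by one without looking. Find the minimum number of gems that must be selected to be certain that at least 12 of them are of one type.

Put each drawn gem into a box by type. The largest draw with every box below 12 takes min(count, 11) from each type; types with fewer than 11 contribute all they have.
Σ min(cᵢ, 11) = 11 + 9 + 5 + 1 + 4 + 11 = 41.
Draw number 41 + 1 = 42 must push one box to 12.

42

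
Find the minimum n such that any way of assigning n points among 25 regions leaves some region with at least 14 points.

326

With 325 points one could put exactly 13 in each of the 25 regions, and no region would reach 14.
Pigeonhole: one more point must land in a region that already has 13, giving it 14.
So 25 × 13 + 1 = 326 points are required.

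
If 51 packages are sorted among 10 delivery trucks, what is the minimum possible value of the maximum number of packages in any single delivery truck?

Pigeonhole: the 10 delivery trucks are the holes and the 51 packages are the pigeons.
If every delivery truck held at most 5 packages, the total would be at most 10 × 5 = 50, which is less than 51.
So some delivery truck holds at least ⌈51/10⌉ = 6 packages.

6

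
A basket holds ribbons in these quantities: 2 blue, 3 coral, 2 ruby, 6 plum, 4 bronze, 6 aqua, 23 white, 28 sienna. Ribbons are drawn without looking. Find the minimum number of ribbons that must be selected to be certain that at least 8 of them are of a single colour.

Put each drawn ribbon into a box by colour. The largest draw with every box below 8 takes min(count, 7) from each colour; colours with fewer than 7 contribute all they have.
Σ min(cᵢ, 7) = 2 + 3 + 2 + 6 + 4 + 6 + 7 + 7 = 37.
Draw number 37 + 1 = 38 must push one box to 8.

38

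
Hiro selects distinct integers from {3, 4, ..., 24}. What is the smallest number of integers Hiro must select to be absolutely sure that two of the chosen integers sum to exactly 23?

Group the elements by complementary pair {x, 23−x}: {3,20}, {4,19}, {5,18}, …, giving 9 two-element pairs and 4 integers whose partner 23−x falls outside [3,24].
By the pigeonhole principle, treating each of those 13 groups as a pigeonhole, one can pick one integer per group — 13 integers — with no two summing to 23.
The 14th integer lands in an occupied pair, forcing a sum of 23.

14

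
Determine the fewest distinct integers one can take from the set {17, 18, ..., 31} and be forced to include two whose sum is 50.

Two chosen integers sum to 50 exactly when both halves of some pair {x, 50−x} with 19 ≤ x ≤ 50−x ≤ 31 are chosen — 6 such pairs.
The remaining 3 elements (those with no distinct partner in range) can never complete a 50-sum, so the worst case takes all of them and one from each pair: 3 + 6 = 9.
The 10th integer has to be the second member of some pair, so 9 + 1 = 10.

10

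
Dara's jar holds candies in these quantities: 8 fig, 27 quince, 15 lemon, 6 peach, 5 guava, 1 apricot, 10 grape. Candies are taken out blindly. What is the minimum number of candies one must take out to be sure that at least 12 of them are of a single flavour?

53

An adversary could hand out at most 11 candies per flavour (5 flavours run out sooner): 8 + 11 + 11 + 6 + 5 + 1 + 10 = 52 candies and still no flavour has 12.
One more candy lands in a flavour already at 11, so 53 draws are enough and 52 are not.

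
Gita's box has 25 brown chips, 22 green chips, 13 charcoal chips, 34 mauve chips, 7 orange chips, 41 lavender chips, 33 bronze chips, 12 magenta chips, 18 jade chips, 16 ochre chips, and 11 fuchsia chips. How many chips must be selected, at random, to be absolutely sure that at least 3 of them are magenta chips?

223

In the worst case for collecting magenta chips, every non-magenta chip comes out first.
There are 25 + 22 + 13 + 34 + 7 + 41 + 33 + 18 + 16 + 11 = 220 non-magenta chips altogether.
After those, each further chip must be magenta, so 220 + 3 = 223 draws guarantee 3 magenta chips.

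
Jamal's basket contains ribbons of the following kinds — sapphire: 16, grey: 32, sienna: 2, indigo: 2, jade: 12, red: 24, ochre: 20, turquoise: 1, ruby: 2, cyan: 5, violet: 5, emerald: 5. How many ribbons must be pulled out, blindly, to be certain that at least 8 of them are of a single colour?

58

Put each drawn ribbon into a box by colour. The largest draw with every box below 8 takes min(count, 7) from each colour; colours with fewer than 7 contribute all they have.
Σ min(cᵢ, 7) = 7 + 7 + 2 + 2 + 7 + 7 + 7 + 1 + 2 + 5 + 5 + 5 = 57.
Draw number 57 + 1 = 58 must push one box to 8.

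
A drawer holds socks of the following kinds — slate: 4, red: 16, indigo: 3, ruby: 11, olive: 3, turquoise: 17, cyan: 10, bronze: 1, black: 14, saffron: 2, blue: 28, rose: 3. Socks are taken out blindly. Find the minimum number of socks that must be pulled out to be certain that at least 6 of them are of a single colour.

Pigeonhole: put each drawn sock into a box by colour. The largest draw with every box below 6 takes min(count, 5) from each colour; colours with fewer than 5 contribute all they have.
Σ min(cᵢ, 5) = 4 + 5 + 3 + 5 + 3 + 5 + 5 + 1 + 5 + 2 + 5 + 3 = 46.
Draw number 46 + 1 = 47 must push one box to 6.

47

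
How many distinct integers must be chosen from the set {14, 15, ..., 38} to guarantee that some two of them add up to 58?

Two chosen integers sum to 58 exactly when both halves of some pair {x, 58−x} with 20 ≤ x ≤ 58−x ≤ 38 are chosen — 9 such pairs.
The remaining 7 elements (those with no distinct partner in range) can never complete a 58-sum, so the worst case takes all of them and one from each pair: 7 + 9 = 16.
By pigeonhole, the 17th integer has to be the second member of some pair, so 16 + 1 = 17.

17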